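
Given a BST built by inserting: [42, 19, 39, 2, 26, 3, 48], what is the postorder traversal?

Tree insertion order: [42, 19, 39, 2, 26, 3, 48]
Tree (level-order array): [42, 19, 48, 2, 39, None, None, None, 3, 26]
Postorder traversal: [3, 2, 26, 39, 19, 48, 42]


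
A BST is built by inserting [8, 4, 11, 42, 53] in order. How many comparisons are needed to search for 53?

Search path for 53: 8 -> 11 -> 42 -> 53
Found: True
Comparisons: 4


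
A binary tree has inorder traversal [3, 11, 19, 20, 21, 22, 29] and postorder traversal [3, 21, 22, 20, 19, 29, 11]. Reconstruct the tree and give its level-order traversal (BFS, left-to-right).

Inorder:   [3, 11, 19, 20, 21, 22, 29]
Postorder: [3, 21, 22, 20, 19, 29, 11]
Algorithm: postorder visits root last, so walk postorder right-to-left;
each value is the root of the current inorder slice — split it at that
value, recurse on the right subtree first, then the left.
Recursive splits:
  root=11; inorder splits into left=[3], right=[19, 20, 21, 22, 29]
  root=29; inorder splits into left=[19, 20, 21, 22], right=[]
  root=19; inorder splits into left=[], right=[20, 21, 22]
  root=20; inorder splits into left=[], right=[21, 22]
  root=22; inorder splits into left=[21], right=[]
  root=21; inorder splits into left=[], right=[]
  root=3; inorder splits into left=[], right=[]
Reconstructed level-order: [11, 3, 29, 19, 20, 22, 21]


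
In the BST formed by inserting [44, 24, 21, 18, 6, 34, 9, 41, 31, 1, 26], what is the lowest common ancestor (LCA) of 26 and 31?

Tree insertion order: [44, 24, 21, 18, 6, 34, 9, 41, 31, 1, 26]
Tree (level-order array): [44, 24, None, 21, 34, 18, None, 31, 41, 6, None, 26, None, None, None, 1, 9]
In a BST, the LCA of p=26, q=31 is the first node v on the
root-to-leaf path with p <= v <= q (go left if both < v, right if both > v).
Walk from root:
  at 44: both 26 and 31 < 44, go left
  at 24: both 26 and 31 > 24, go right
  at 34: both 26 and 31 < 34, go left
  at 31: 26 <= 31 <= 31, this is the LCA
LCA = 31


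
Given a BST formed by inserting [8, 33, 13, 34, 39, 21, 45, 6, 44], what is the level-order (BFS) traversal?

Tree insertion order: [8, 33, 13, 34, 39, 21, 45, 6, 44]
Tree (level-order array): [8, 6, 33, None, None, 13, 34, None, 21, None, 39, None, None, None, 45, 44]
BFS from the root, enqueuing left then right child of each popped node:
  queue [8] -> pop 8, enqueue [6, 33], visited so far: [8]
  queue [6, 33] -> pop 6, enqueue [none], visited so far: [8, 6]
  queue [33] -> pop 33, enqueue [13, 34], visited so far: [8, 6, 33]
  queue [13, 34] -> pop 13, enqueue [21], visited so far: [8, 6, 33, 13]
  queue [34, 21] -> pop 34, enqueue [39], visited so far: [8, 6, 33, 13, 34]
  queue [21, 39] -> pop 21, enqueue [none], visited so far: [8, 6, 33, 13, 34, 21]
  queue [39] -> pop 39, enqueue [45], visited so far: [8, 6, 33, 13, 34, 21, 39]
  queue [45] -> pop 45, enqueue [44], visited so far: [8, 6, 33, 13, 34, 21, 39, 45]
  queue [44] -> pop 44, enqueue [none], visited so far: [8, 6, 33, 13, 34, 21, 39, 45, 44]
Result: [8, 6, 33, 13, 34, 21, 39, 45, 44]


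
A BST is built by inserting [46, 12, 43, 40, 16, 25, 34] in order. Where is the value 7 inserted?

Starting tree (level order): [46, 12, None, None, 43, 40, None, 16, None, None, 25, None, 34]
Insertion path: 46 -> 12
Result: insert 7 as left child of 12
Final tree (level order): [46, 12, None, 7, 43, None, None, 40, None, 16, None, None, 25, None, 34]


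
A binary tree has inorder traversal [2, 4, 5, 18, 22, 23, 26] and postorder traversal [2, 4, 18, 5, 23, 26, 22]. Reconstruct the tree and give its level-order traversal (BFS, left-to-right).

Inorder:   [2, 4, 5, 18, 22, 23, 26]
Postorder: [2, 4, 18, 5, 23, 26, 22]
Algorithm: postorder visits root last, so walk postorder right-to-left;
each value is the root of the current inorder slice — split it at that
value, recurse on the right subtree first, then the left.
Recursive splits:
  root=22; inorder splits into left=[2, 4, 5, 18], right=[23, 26]
  root=26; inorder splits into left=[23], right=[]
  root=23; inorder splits into left=[], right=[]
  root=5; inorder splits into left=[2, 4], right=[18]
  root=18; inorder splits into left=[], right=[]
  root=4; inorder splits into left=[2], right=[]
  root=2; inorder splits into left=[], right=[]
Reconstructed level-order: [22, 5, 26, 4, 18, 23, 2]


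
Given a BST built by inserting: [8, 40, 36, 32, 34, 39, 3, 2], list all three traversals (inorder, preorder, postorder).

Tree insertion order: [8, 40, 36, 32, 34, 39, 3, 2]
Tree (level-order array): [8, 3, 40, 2, None, 36, None, None, None, 32, 39, None, 34]
Inorder (L, root, R): [2, 3, 8, 32, 34, 36, 39, 40]
Preorder (root, L, R): [8, 3, 2, 40, 36, 32, 34, 39]
Postorder (L, R, root): [2, 3, 34, 32, 39, 36, 40, 8]


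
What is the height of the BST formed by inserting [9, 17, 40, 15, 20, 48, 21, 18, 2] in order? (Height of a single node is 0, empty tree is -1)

Insertion order: [9, 17, 40, 15, 20, 48, 21, 18, 2]
Tree (level-order array): [9, 2, 17, None, None, 15, 40, None, None, 20, 48, 18, 21]
Compute height bottom-up (empty subtree = -1):
  height(2) = 1 + max(-1, -1) = 0
  height(15) = 1 + max(-1, -1) = 0
  height(18) = 1 + max(-1, -1) = 0
  height(21) = 1 + max(-1, -1) = 0
  height(20) = 1 + max(0, 0) = 1
  height(48) = 1 + max(-1, -1) = 0
  height(40) = 1 + max(1, 0) = 2
  height(17) = 1 + max(0, 2) = 3
  height(9) = 1 + max(0, 3) = 4
Height = 4


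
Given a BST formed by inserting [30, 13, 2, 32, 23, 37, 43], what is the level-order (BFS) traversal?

Tree insertion order: [30, 13, 2, 32, 23, 37, 43]
Tree (level-order array): [30, 13, 32, 2, 23, None, 37, None, None, None, None, None, 43]
BFS from the root, enqueuing left then right child of each popped node:
  queue [30] -> pop 30, enqueue [13, 32], visited so far: [30]
  queue [13, 32] -> pop 13, enqueue [2, 23], visited so far: [30, 13]
  queue [32, 2, 23] -> pop 32, enqueue [37], visited so far: [30, 13, 32]
  queue [2, 23, 37] -> pop 2, enqueue [none], visited so far: [30, 13, 32, 2]
  queue [23, 37] -> pop 23, enqueue [none], visited so far: [30, 13, 32, 2, 23]
  queue [37] -> pop 37, enqueue [43], visited so far: [30, 13, 32, 2, 23, 37]
  queue [43] -> pop 43, enqueue [none], visited so far: [30, 13, 32, 2, 23, 37, 43]
Result: [30, 13, 32, 2, 23, 37, 43]


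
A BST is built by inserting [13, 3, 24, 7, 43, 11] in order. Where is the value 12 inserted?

Starting tree (level order): [13, 3, 24, None, 7, None, 43, None, 11]
Insertion path: 13 -> 3 -> 7 -> 11
Result: insert 12 as right child of 11
Final tree (level order): [13, 3, 24, None, 7, None, 43, None, 11, None, None, None, 12]


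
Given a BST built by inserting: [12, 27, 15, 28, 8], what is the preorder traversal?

Tree insertion order: [12, 27, 15, 28, 8]
Tree (level-order array): [12, 8, 27, None, None, 15, 28]
Preorder traversal: [12, 8, 27, 15, 28]


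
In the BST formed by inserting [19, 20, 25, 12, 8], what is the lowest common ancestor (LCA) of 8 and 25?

Tree insertion order: [19, 20, 25, 12, 8]
Tree (level-order array): [19, 12, 20, 8, None, None, 25]
In a BST, the LCA of p=8, q=25 is the first node v on the
root-to-leaf path with p <= v <= q (go left if both < v, right if both > v).
Walk from root:
  at 19: 8 <= 19 <= 25, this is the LCA
LCA = 19


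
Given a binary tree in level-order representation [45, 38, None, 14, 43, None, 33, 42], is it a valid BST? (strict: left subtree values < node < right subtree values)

Level-order array: [45, 38, None, 14, 43, None, 33, 42]
Validate using subtree bounds (lo, hi): at each node, require lo < value < hi,
then recurse left with hi=value and right with lo=value.
Preorder trace (stopping at first violation):
  at node 45 with bounds (-inf, +inf): OK
  at node 38 with bounds (-inf, 45): OK
  at node 14 with bounds (-inf, 38): OK
  at node 33 with bounds (14, 38): OK
  at node 43 with bounds (38, 45): OK
  at node 42 with bounds (38, 43): OK
No violation found at any node.
Result: Valid BST


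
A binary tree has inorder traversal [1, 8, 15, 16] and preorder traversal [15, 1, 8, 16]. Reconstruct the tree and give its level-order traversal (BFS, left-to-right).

Inorder:  [1, 8, 15, 16]
Preorder: [15, 1, 8, 16]
Algorithm: preorder visits root first, so consume preorder in order;
for each root, split the current inorder slice at that value into
left-subtree inorder and right-subtree inorder, then recurse.
Recursive splits:
  root=15; inorder splits into left=[1, 8], right=[16]
  root=1; inorder splits into left=[], right=[8]
  root=8; inorder splits into left=[], right=[]
  root=16; inorder splits into left=[], right=[]
Reconstructed level-order: [15, 1, 16, 8]


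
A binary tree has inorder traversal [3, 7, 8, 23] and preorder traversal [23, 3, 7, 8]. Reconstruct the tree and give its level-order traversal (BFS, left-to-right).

Inorder:  [3, 7, 8, 23]
Preorder: [23, 3, 7, 8]
Algorithm: preorder visits root first, so consume preorder in order;
for each root, split the current inorder slice at that value into
left-subtree inorder and right-subtree inorder, then recurse.
Recursive splits:
  root=23; inorder splits into left=[3, 7, 8], right=[]
  root=3; inorder splits into left=[], right=[7, 8]
  root=7; inorder splits into left=[], right=[8]
  root=8; inorder splits into left=[], right=[]
Reconstructed level-order: [23, 3, 7, 8]


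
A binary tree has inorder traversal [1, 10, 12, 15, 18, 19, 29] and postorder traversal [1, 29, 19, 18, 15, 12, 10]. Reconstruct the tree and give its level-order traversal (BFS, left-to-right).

Inorder:   [1, 10, 12, 15, 18, 19, 29]
Postorder: [1, 29, 19, 18, 15, 12, 10]
Algorithm: postorder visits root last, so walk postorder right-to-left;
each value is the root of the current inorder slice — split it at that
value, recurse on the right subtree first, then the left.
Recursive splits:
  root=10; inorder splits into left=[1], right=[12, 15, 18, 19, 29]
  root=12; inorder splits into left=[], right=[15, 18, 19, 29]
  root=15; inorder splits into left=[], right=[18, 19, 29]
  root=18; inorder splits into left=[], right=[19, 29]
  root=19; inorder splits into left=[], right=[29]
  root=29; inorder splits into left=[], right=[]
  root=1; inorder splits into left=[], right=[]
Reconstructed level-order: [10, 1, 12, 15, 18, 19, 29]


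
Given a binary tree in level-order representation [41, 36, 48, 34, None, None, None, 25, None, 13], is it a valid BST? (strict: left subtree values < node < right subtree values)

Level-order array: [41, 36, 48, 34, None, None, None, 25, None, 13]
Validate using subtree bounds (lo, hi): at each node, require lo < value < hi,
then recurse left with hi=value and right with lo=value.
Preorder trace (stopping at first violation):
  at node 41 with bounds (-inf, +inf): OK
  at node 36 with bounds (-inf, 41): OK
  at node 34 with bounds (-inf, 36): OK
  at node 25 with bounds (-inf, 34): OK
  at node 13 with bounds (-inf, 25): OK
  at node 48 with bounds (41, +inf): OK
No violation found at any node.
Result: Valid BST


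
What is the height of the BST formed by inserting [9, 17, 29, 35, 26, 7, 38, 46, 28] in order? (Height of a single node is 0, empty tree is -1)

Insertion order: [9, 17, 29, 35, 26, 7, 38, 46, 28]
Tree (level-order array): [9, 7, 17, None, None, None, 29, 26, 35, None, 28, None, 38, None, None, None, 46]
Compute height bottom-up (empty subtree = -1):
  height(7) = 1 + max(-1, -1) = 0
  height(28) = 1 + max(-1, -1) = 0
  height(26) = 1 + max(-1, 0) = 1
  height(46) = 1 + max(-1, -1) = 0
  height(38) = 1 + max(-1, 0) = 1
  height(35) = 1 + max(-1, 1) = 2
  height(29) = 1 + max(1, 2) = 3
  height(17) = 1 + max(-1, 3) = 4
  height(9) = 1 + max(0, 4) = 5
Height = 5


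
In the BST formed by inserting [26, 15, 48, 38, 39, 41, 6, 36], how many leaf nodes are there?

Tree built from: [26, 15, 48, 38, 39, 41, 6, 36]
Tree (level-order array): [26, 15, 48, 6, None, 38, None, None, None, 36, 39, None, None, None, 41]
Rule: A leaf has 0 children.
Per-node child counts:
  node 26: 2 child(ren)
  node 15: 1 child(ren)
  node 6: 0 child(ren)
  node 48: 1 child(ren)
  node 38: 2 child(ren)
  node 36: 0 child(ren)
  node 39: 1 child(ren)
  node 41: 0 child(ren)
Matching nodes: [6, 36, 41]
Count of leaf nodes: 3


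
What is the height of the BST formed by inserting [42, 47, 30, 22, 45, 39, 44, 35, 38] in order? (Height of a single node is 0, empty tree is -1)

Insertion order: [42, 47, 30, 22, 45, 39, 44, 35, 38]
Tree (level-order array): [42, 30, 47, 22, 39, 45, None, None, None, 35, None, 44, None, None, 38]
Compute height bottom-up (empty subtree = -1):
  height(22) = 1 + max(-1, -1) = 0
  height(38) = 1 + max(-1, -1) = 0
  height(35) = 1 + max(-1, 0) = 1
  height(39) = 1 + max(1, -1) = 2
  height(30) = 1 + max(0, 2) = 3
  height(44) = 1 + max(-1, -1) = 0
  height(45) = 1 + max(0, -1) = 1
  height(47) = 1 + max(1, -1) = 2
  height(42) = 1 + max(3, 2) = 4
Height = 4


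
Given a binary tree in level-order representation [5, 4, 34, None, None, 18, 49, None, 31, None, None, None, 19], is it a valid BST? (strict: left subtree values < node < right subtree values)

Level-order array: [5, 4, 34, None, None, 18, 49, None, 31, None, None, None, 19]
Validate using subtree bounds (lo, hi): at each node, require lo < value < hi,
then recurse left with hi=value and right with lo=value.
Preorder trace (stopping at first violation):
  at node 5 with bounds (-inf, +inf): OK
  at node 4 with bounds (-inf, 5): OK
  at node 34 with bounds (5, +inf): OK
  at node 18 with bounds (5, 34): OK
  at node 31 with bounds (18, 34): OK
  at node 19 with bounds (31, 34): VIOLATION
Node 19 violates its bound: not (31 < 19 < 34).
Result: Not a valid BST


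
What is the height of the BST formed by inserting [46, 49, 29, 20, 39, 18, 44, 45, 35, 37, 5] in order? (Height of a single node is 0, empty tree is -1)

Insertion order: [46, 49, 29, 20, 39, 18, 44, 45, 35, 37, 5]
Tree (level-order array): [46, 29, 49, 20, 39, None, None, 18, None, 35, 44, 5, None, None, 37, None, 45]
Compute height bottom-up (empty subtree = -1):
  height(5) = 1 + max(-1, -1) = 0
  height(18) = 1 + max(0, -1) = 1
  height(20) = 1 + max(1, -1) = 2
  height(37) = 1 + max(-1, -1) = 0
  height(35) = 1 + max(-1, 0) = 1
  height(45) = 1 + max(-1, -1) = 0
  height(44) = 1 + max(-1, 0) = 1
  height(39) = 1 + max(1, 1) = 2
  height(29) = 1 + max(2, 2) = 3
  height(49) = 1 + max(-1, -1) = 0
  height(46) = 1 + max(3, 0) = 4
Height = 4


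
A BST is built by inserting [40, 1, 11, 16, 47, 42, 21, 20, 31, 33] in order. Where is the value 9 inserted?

Starting tree (level order): [40, 1, 47, None, 11, 42, None, None, 16, None, None, None, 21, 20, 31, None, None, None, 33]
Insertion path: 40 -> 1 -> 11
Result: insert 9 as left child of 11
Final tree (level order): [40, 1, 47, None, 11, 42, None, 9, 16, None, None, None, None, None, 21, 20, 31, None, None, None, 33]


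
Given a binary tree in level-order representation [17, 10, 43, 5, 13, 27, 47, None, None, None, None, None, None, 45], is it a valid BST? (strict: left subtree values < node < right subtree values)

Level-order array: [17, 10, 43, 5, 13, 27, 47, None, None, None, None, None, None, 45]
Validate using subtree bounds (lo, hi): at each node, require lo < value < hi,
then recurse left with hi=value and right with lo=value.
Preorder trace (stopping at first violation):
  at node 17 with bounds (-inf, +inf): OK
  at node 10 with bounds (-inf, 17): OK
  at node 5 with bounds (-inf, 10): OK
  at node 13 with bounds (10, 17): OK
  at node 43 with bounds (17, +inf): OK
  at node 27 with bounds (17, 43): OK
  at node 47 with bounds (43, +inf): OK
  at node 45 with bounds (43, 47): OK
No violation found at any node.
Result: Valid BST


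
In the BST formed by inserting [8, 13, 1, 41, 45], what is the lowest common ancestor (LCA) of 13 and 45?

Tree insertion order: [8, 13, 1, 41, 45]
Tree (level-order array): [8, 1, 13, None, None, None, 41, None, 45]
In a BST, the LCA of p=13, q=45 is the first node v on the
root-to-leaf path with p <= v <= q (go left if both < v, right if both > v).
Walk from root:
  at 8: both 13 and 45 > 8, go right
  at 13: 13 <= 13 <= 45, this is the LCA
LCA = 13


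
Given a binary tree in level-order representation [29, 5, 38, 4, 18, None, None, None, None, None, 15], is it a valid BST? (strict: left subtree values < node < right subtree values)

Level-order array: [29, 5, 38, 4, 18, None, None, None, None, None, 15]
Validate using subtree bounds (lo, hi): at each node, require lo < value < hi,
then recurse left with hi=value and right with lo=value.
Preorder trace (stopping at first violation):
  at node 29 with bounds (-inf, +inf): OK
  at node 5 with bounds (-inf, 29): OK
  at node 4 with bounds (-inf, 5): OK
  at node 18 with bounds (5, 29): OK
  at node 15 with bounds (18, 29): VIOLATION
Node 15 violates its bound: not (18 < 15 < 29).
Result: Not a valid BST


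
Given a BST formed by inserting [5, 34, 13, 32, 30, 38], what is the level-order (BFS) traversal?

Tree insertion order: [5, 34, 13, 32, 30, 38]
Tree (level-order array): [5, None, 34, 13, 38, None, 32, None, None, 30]
BFS from the root, enqueuing left then right child of each popped node:
  queue [5] -> pop 5, enqueue [34], visited so far: [5]
  queue [34] -> pop 34, enqueue [13, 38], visited so far: [5, 34]
  queue [13, 38] -> pop 13, enqueue [32], visited so far: [5, 34, 13]
  queue [38, 32] -> pop 38, enqueue [none], visited so far: [5, 34, 13, 38]
  queue [32] -> pop 32, enqueue [30], visited so far: [5, 34, 13, 38, 32]
  queue [30] -> pop 30, enqueue [none], visited so far: [5, 34, 13, 38, 32, 30]
Result: [5, 34, 13, 38, 32, 30]


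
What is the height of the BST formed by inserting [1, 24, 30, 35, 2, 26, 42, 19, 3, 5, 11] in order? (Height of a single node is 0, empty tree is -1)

Insertion order: [1, 24, 30, 35, 2, 26, 42, 19, 3, 5, 11]
Tree (level-order array): [1, None, 24, 2, 30, None, 19, 26, 35, 3, None, None, None, None, 42, None, 5, None, None, None, 11]
Compute height bottom-up (empty subtree = -1):
  height(11) = 1 + max(-1, -1) = 0
  height(5) = 1 + max(-1, 0) = 1
  height(3) = 1 + max(-1, 1) = 2
  height(19) = 1 + max(2, -1) = 3
  height(2) = 1 + max(-1, 3) = 4
  height(26) = 1 + max(-1, -1) = 0
  height(42) = 1 + max(-1, -1) = 0
  height(35) = 1 + max(-1, 0) = 1
  height(30) = 1 + max(0, 1) = 2
  height(24) = 1 + max(4, 2) = 5
  height(1) = 1 + max(-1, 5) = 6
Height = 6


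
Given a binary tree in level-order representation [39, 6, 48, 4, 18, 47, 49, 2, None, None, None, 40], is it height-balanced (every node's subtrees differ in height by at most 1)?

Tree (level-order array): [39, 6, 48, 4, 18, 47, 49, 2, None, None, None, 40]
Definition: a tree is height-balanced if, at every node, |h(left) - h(right)| <= 1 (empty subtree has height -1).
Bottom-up per-node check:
  node 2: h_left=-1, h_right=-1, diff=0 [OK], height=0
  node 4: h_left=0, h_right=-1, diff=1 [OK], height=1
  node 18: h_left=-1, h_right=-1, diff=0 [OK], height=0
  node 6: h_left=1, h_right=0, diff=1 [OK], height=2
  node 40: h_left=-1, h_right=-1, diff=0 [OK], height=0
  node 47: h_left=0, h_right=-1, diff=1 [OK], height=1
  node 49: h_left=-1, h_right=-1, diff=0 [OK], height=0
  node 48: h_left=1, h_right=0, diff=1 [OK], height=2
  node 39: h_left=2, h_right=2, diff=0 [OK], height=3
All nodes satisfy the balance condition.
Result: Balanced


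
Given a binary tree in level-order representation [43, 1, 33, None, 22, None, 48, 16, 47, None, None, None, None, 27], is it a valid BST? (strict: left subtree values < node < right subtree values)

Level-order array: [43, 1, 33, None, 22, None, 48, 16, 47, None, None, None, None, 27]
Validate using subtree bounds (lo, hi): at each node, require lo < value < hi,
then recurse left with hi=value and right with lo=value.
Preorder trace (stopping at first violation):
  at node 43 with bounds (-inf, +inf): OK
  at node 1 with bounds (-inf, 43): OK
  at node 22 with bounds (1, 43): OK
  at node 16 with bounds (1, 22): OK
  at node 47 with bounds (22, 43): VIOLATION
Node 47 violates its bound: not (22 < 47 < 43).
Result: Not a valid BST


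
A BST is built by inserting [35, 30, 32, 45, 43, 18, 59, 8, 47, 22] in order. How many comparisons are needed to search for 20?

Search path for 20: 35 -> 30 -> 18 -> 22
Found: False
Comparisons: 4


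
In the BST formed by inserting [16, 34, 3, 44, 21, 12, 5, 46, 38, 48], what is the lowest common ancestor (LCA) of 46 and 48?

Tree insertion order: [16, 34, 3, 44, 21, 12, 5, 46, 38, 48]
Tree (level-order array): [16, 3, 34, None, 12, 21, 44, 5, None, None, None, 38, 46, None, None, None, None, None, 48]
In a BST, the LCA of p=46, q=48 is the first node v on the
root-to-leaf path with p <= v <= q (go left if both < v, right if both > v).
Walk from root:
  at 16: both 46 and 48 > 16, go right
  at 34: both 46 and 48 > 34, go right
  at 44: both 46 and 48 > 44, go right
  at 46: 46 <= 46 <= 48, this is the LCA
LCA = 46


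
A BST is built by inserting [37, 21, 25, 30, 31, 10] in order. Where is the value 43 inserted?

Starting tree (level order): [37, 21, None, 10, 25, None, None, None, 30, None, 31]
Insertion path: 37
Result: insert 43 as right child of 37
Final tree (level order): [37, 21, 43, 10, 25, None, None, None, None, None, 30, None, 31]


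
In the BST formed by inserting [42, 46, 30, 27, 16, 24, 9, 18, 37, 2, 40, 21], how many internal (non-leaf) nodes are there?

Tree built from: [42, 46, 30, 27, 16, 24, 9, 18, 37, 2, 40, 21]
Tree (level-order array): [42, 30, 46, 27, 37, None, None, 16, None, None, 40, 9, 24, None, None, 2, None, 18, None, None, None, None, 21]
Rule: An internal node has at least one child.
Per-node child counts:
  node 42: 2 child(ren)
  node 30: 2 child(ren)
  node 27: 1 child(ren)
  node 16: 2 child(ren)
  node 9: 1 child(ren)
  node 2: 0 child(ren)
  node 24: 1 child(ren)
  node 18: 1 child(ren)
  node 21: 0 child(ren)
  node 37: 1 child(ren)
  node 40: 0 child(ren)
  node 46: 0 child(ren)
Matching nodes: [42, 30, 27, 16, 9, 24, 18, 37]
Count of internal (non-leaf) nodes: 8


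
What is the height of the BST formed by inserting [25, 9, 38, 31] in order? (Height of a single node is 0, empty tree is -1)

Insertion order: [25, 9, 38, 31]
Tree (level-order array): [25, 9, 38, None, None, 31]
Compute height bottom-up (empty subtree = -1):
  height(9) = 1 + max(-1, -1) = 0
  height(31) = 1 + max(-1, -1) = 0
  height(38) = 1 + max(0, -1) = 1
  height(25) = 1 + max(0, 1) = 2
Height = 2


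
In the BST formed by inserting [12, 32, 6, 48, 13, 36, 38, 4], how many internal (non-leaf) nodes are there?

Tree built from: [12, 32, 6, 48, 13, 36, 38, 4]
Tree (level-order array): [12, 6, 32, 4, None, 13, 48, None, None, None, None, 36, None, None, 38]
Rule: An internal node has at least one child.
Per-node child counts:
  node 12: 2 child(ren)
  node 6: 1 child(ren)
  node 4: 0 child(ren)
  node 32: 2 child(ren)
  node 13: 0 child(ren)
  node 48: 1 child(ren)
  node 36: 1 child(ren)
  node 38: 0 child(ren)
Matching nodes: [12, 6, 32, 48, 36]
Count of internal (non-leaf) nodes: 5


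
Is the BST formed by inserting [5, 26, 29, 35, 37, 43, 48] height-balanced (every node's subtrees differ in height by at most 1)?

Tree (level-order array): [5, None, 26, None, 29, None, 35, None, 37, None, 43, None, 48]
Definition: a tree is height-balanced if, at every node, |h(left) - h(right)| <= 1 (empty subtree has height -1).
Bottom-up per-node check:
  node 48: h_left=-1, h_right=-1, diff=0 [OK], height=0
  node 43: h_left=-1, h_right=0, diff=1 [OK], height=1
  node 37: h_left=-1, h_right=1, diff=2 [FAIL (|-1-1|=2 > 1)], height=2
  node 35: h_left=-1, h_right=2, diff=3 [FAIL (|-1-2|=3 > 1)], height=3
  node 29: h_left=-1, h_right=3, diff=4 [FAIL (|-1-3|=4 > 1)], height=4
  node 26: h_left=-1, h_right=4, diff=5 [FAIL (|-1-4|=5 > 1)], height=5
  node 5: h_left=-1, h_right=5, diff=6 [FAIL (|-1-5|=6 > 1)], height=6
Node 37 violates the condition: |-1 - 1| = 2 > 1.
Result: Not balanced


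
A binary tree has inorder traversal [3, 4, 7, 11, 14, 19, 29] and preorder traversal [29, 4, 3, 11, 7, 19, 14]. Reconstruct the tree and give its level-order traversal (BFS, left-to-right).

Inorder:  [3, 4, 7, 11, 14, 19, 29]
Preorder: [29, 4, 3, 11, 7, 19, 14]
Algorithm: preorder visits root first, so consume preorder in order;
for each root, split the current inorder slice at that value into
left-subtree inorder and right-subtree inorder, then recurse.
Recursive splits:
  root=29; inorder splits into left=[3, 4, 7, 11, 14, 19], right=[]
  root=4; inorder splits into left=[3], right=[7, 11, 14, 19]
  root=3; inorder splits into left=[], right=[]
  root=11; inorder splits into left=[7], right=[14, 19]
  root=7; inorder splits into left=[], right=[]
  root=19; inorder splits into left=[14], right=[]
  root=14; inorder splits into left=[], right=[]
Reconstructed level-order: [29, 4, 3, 11, 7, 19, 14]


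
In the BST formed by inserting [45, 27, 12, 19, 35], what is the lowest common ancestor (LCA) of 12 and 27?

Tree insertion order: [45, 27, 12, 19, 35]
Tree (level-order array): [45, 27, None, 12, 35, None, 19]
In a BST, the LCA of p=12, q=27 is the first node v on the
root-to-leaf path with p <= v <= q (go left if both < v, right if both > v).
Walk from root:
  at 45: both 12 and 27 < 45, go left
  at 27: 12 <= 27 <= 27, this is the LCA
LCA = 27


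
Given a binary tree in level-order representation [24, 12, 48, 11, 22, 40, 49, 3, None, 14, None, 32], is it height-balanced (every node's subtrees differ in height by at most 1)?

Tree (level-order array): [24, 12, 48, 11, 22, 40, 49, 3, None, 14, None, 32]
Definition: a tree is height-balanced if, at every node, |h(left) - h(right)| <= 1 (empty subtree has height -1).
Bottom-up per-node check:
  node 3: h_left=-1, h_right=-1, diff=0 [OK], height=0
  node 11: h_left=0, h_right=-1, diff=1 [OK], height=1
  node 14: h_left=-1, h_right=-1, diff=0 [OK], height=0
  node 22: h_left=0, h_right=-1, diff=1 [OK], height=1
  node 12: h_left=1, h_right=1, diff=0 [OK], height=2
  node 32: h_left=-1, h_right=-1, diff=0 [OK], height=0
  node 40: h_left=0, h_right=-1, diff=1 [OK], height=1
  node 49: h_left=-1, h_right=-1, diff=0 [OK], height=0
  node 48: h_left=1, h_right=0, diff=1 [OK], height=2
  node 24: h_left=2, h_right=2, diff=0 [OK], height=3
All nodes satisfy the balance condition.
Result: Balanced


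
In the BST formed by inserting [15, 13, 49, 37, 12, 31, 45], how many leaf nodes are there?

Tree built from: [15, 13, 49, 37, 12, 31, 45]
Tree (level-order array): [15, 13, 49, 12, None, 37, None, None, None, 31, 45]
Rule: A leaf has 0 children.
Per-node child counts:
  node 15: 2 child(ren)
  node 13: 1 child(ren)
  node 12: 0 child(ren)
  node 49: 1 child(ren)
  node 37: 2 child(ren)
  node 31: 0 child(ren)
  node 45: 0 child(ren)
Matching nodes: [12, 31, 45]
Count of leaf nodes: 3


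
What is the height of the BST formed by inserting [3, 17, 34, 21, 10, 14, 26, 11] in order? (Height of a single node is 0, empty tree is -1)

Insertion order: [3, 17, 34, 21, 10, 14, 26, 11]
Tree (level-order array): [3, None, 17, 10, 34, None, 14, 21, None, 11, None, None, 26]
Compute height bottom-up (empty subtree = -1):
  height(11) = 1 + max(-1, -1) = 0
  height(14) = 1 + max(0, -1) = 1
  height(10) = 1 + max(-1, 1) = 2
  height(26) = 1 + max(-1, -1) = 0
  height(21) = 1 + max(-1, 0) = 1
  height(34) = 1 + max(1, -1) = 2
  height(17) = 1 + max(2, 2) = 3
  height(3) = 1 + max(-1, 3) = 4
Height = 4


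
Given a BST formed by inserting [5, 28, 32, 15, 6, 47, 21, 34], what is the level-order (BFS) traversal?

Tree insertion order: [5, 28, 32, 15, 6, 47, 21, 34]
Tree (level-order array): [5, None, 28, 15, 32, 6, 21, None, 47, None, None, None, None, 34]
BFS from the root, enqueuing left then right child of each popped node:
  queue [5] -> pop 5, enqueue [28], visited so far: [5]
  queue [28] -> pop 28, enqueue [15, 32], visited so far: [5, 28]
  queue [15, 32] -> pop 15, enqueue [6, 21], visited so far: [5, 28, 15]
  queue [32, 6, 21] -> pop 32, enqueue [47], visited so far: [5, 28, 15, 32]
  queue [6, 21, 47] -> pop 6, enqueue [none], visited so far: [5, 28, 15, 32, 6]
  queue [21, 47] -> pop 21, enqueue [none], visited so far: [5, 28, 15, 32, 6, 21]
  queue [47] -> pop 47, enqueue [34], visited so far: [5, 28, 15, 32, 6, 21, 47]
  queue [34] -> pop 34, enqueue [none], visited so far: [5, 28, 15, 32, 6, 21, 47, 34]
Result: [5, 28, 15, 32, 6, 21, 47, 34]


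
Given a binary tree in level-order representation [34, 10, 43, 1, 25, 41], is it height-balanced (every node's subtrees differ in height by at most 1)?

Tree (level-order array): [34, 10, 43, 1, 25, 41]
Definition: a tree is height-balanced if, at every node, |h(left) - h(right)| <= 1 (empty subtree has height -1).
Bottom-up per-node check:
  node 1: h_left=-1, h_right=-1, diff=0 [OK], height=0
  node 25: h_left=-1, h_right=-1, diff=0 [OK], height=0
  node 10: h_left=0, h_right=0, diff=0 [OK], height=1
  node 41: h_left=-1, h_right=-1, diff=0 [OK], height=0
  node 43: h_left=0, h_right=-1, diff=1 [OK], height=1
  node 34: h_left=1, h_right=1, diff=0 [OK], height=2
All nodes satisfy the balance condition.
Result: Balanced


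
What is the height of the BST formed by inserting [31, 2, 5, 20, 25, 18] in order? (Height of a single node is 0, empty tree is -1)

Insertion order: [31, 2, 5, 20, 25, 18]
Tree (level-order array): [31, 2, None, None, 5, None, 20, 18, 25]
Compute height bottom-up (empty subtree = -1):
  height(18) = 1 + max(-1, -1) = 0
  height(25) = 1 + max(-1, -1) = 0
  height(20) = 1 + max(0, 0) = 1
  height(5) = 1 + max(-1, 1) = 2
  height(2) = 1 + max(-1, 2) = 3
  height(31) = 1 + max(3, -1) = 4
Height = 4


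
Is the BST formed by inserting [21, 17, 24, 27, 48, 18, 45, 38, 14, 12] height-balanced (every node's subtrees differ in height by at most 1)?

Tree (level-order array): [21, 17, 24, 14, 18, None, 27, 12, None, None, None, None, 48, None, None, 45, None, 38]
Definition: a tree is height-balanced if, at every node, |h(left) - h(right)| <= 1 (empty subtree has height -1).
Bottom-up per-node check:
  node 12: h_left=-1, h_right=-1, diff=0 [OK], height=0
  node 14: h_left=0, h_right=-1, diff=1 [OK], height=1
  node 18: h_left=-1, h_right=-1, diff=0 [OK], height=0
  node 17: h_left=1, h_right=0, diff=1 [OK], height=2
  node 38: h_left=-1, h_right=-1, diff=0 [OK], height=0
  node 45: h_left=0, h_right=-1, diff=1 [OK], height=1
  node 48: h_left=1, h_right=-1, diff=2 [FAIL (|1--1|=2 > 1)], height=2
  node 27: h_left=-1, h_right=2, diff=3 [FAIL (|-1-2|=3 > 1)], height=3
  node 24: h_left=-1, h_right=3, diff=4 [FAIL (|-1-3|=4 > 1)], height=4
  node 21: h_left=2, h_right=4, diff=2 [FAIL (|2-4|=2 > 1)], height=5
Node 48 violates the condition: |1 - -1| = 2 > 1.
Result: Not balanced


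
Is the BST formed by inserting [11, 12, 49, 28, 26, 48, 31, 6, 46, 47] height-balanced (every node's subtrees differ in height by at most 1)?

Tree (level-order array): [11, 6, 12, None, None, None, 49, 28, None, 26, 48, None, None, 31, None, None, 46, None, 47]
Definition: a tree is height-balanced if, at every node, |h(left) - h(right)| <= 1 (empty subtree has height -1).
Bottom-up per-node check:
  node 6: h_left=-1, h_right=-1, diff=0 [OK], height=0
  node 26: h_left=-1, h_right=-1, diff=0 [OK], height=0
  node 47: h_left=-1, h_right=-1, diff=0 [OK], height=0
  node 46: h_left=-1, h_right=0, diff=1 [OK], height=1
  node 31: h_left=-1, h_right=1, diff=2 [FAIL (|-1-1|=2 > 1)], height=2
  node 48: h_left=2, h_right=-1, diff=3 [FAIL (|2--1|=3 > 1)], height=3
  node 28: h_left=0, h_right=3, diff=3 [FAIL (|0-3|=3 > 1)], height=4
  node 49: h_left=4, h_right=-1, diff=5 [FAIL (|4--1|=5 > 1)], height=5
  node 12: h_left=-1, h_right=5, diff=6 [FAIL (|-1-5|=6 > 1)], height=6
  node 11: h_left=0, h_right=6, diff=6 [FAIL (|0-6|=6 > 1)], height=7
Node 31 violates the condition: |-1 - 1| = 2 > 1.
Result: Not balanced


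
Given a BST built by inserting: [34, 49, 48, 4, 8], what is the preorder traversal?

Tree insertion order: [34, 49, 48, 4, 8]
Tree (level-order array): [34, 4, 49, None, 8, 48]
Preorder traversal: [34, 4, 8, 49, 48]


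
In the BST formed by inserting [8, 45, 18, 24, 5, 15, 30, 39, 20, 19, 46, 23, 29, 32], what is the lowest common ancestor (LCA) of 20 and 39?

Tree insertion order: [8, 45, 18, 24, 5, 15, 30, 39, 20, 19, 46, 23, 29, 32]
Tree (level-order array): [8, 5, 45, None, None, 18, 46, 15, 24, None, None, None, None, 20, 30, 19, 23, 29, 39, None, None, None, None, None, None, 32]
In a BST, the LCA of p=20, q=39 is the first node v on the
root-to-leaf path with p <= v <= q (go left if both < v, right if both > v).
Walk from root:
  at 8: both 20 and 39 > 8, go right
  at 45: both 20 and 39 < 45, go left
  at 18: both 20 and 39 > 18, go right
  at 24: 20 <= 24 <= 39, this is the LCA
LCA = 24


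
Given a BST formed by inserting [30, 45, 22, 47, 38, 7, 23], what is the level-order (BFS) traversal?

Tree insertion order: [30, 45, 22, 47, 38, 7, 23]
Tree (level-order array): [30, 22, 45, 7, 23, 38, 47]
BFS from the root, enqueuing left then right child of each popped node:
  queue [30] -> pop 30, enqueue [22, 45], visited so far: [30]
  queue [22, 45] -> pop 22, enqueue [7, 23], visited so far: [30, 22]
  queue [45, 7, 23] -> pop 45, enqueue [38, 47], visited so far: [30, 22, 45]
  queue [7, 23, 38, 47] -> pop 7, enqueue [none], visited so far: [30, 22, 45, 7]
  queue [23, 38, 47] -> pop 23, enqueue [none], visited so far: [30, 22, 45, 7, 23]
  queue [38, 47] -> pop 38, enqueue [none], visited so far: [30, 22, 45, 7, 23, 38]
  queue [47] -> pop 47, enqueue [none], visited so far: [30, 22, 45, 7, 23, 38, 47]
Result: [30, 22, 45, 7, 23, 38, 47]


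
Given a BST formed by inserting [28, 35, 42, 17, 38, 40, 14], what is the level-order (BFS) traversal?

Tree insertion order: [28, 35, 42, 17, 38, 40, 14]
Tree (level-order array): [28, 17, 35, 14, None, None, 42, None, None, 38, None, None, 40]
BFS from the root, enqueuing left then right child of each popped node:
  queue [28] -> pop 28, enqueue [17, 35], visited so far: [28]
  queue [17, 35] -> pop 17, enqueue [14], visited so far: [28, 17]
  queue [35, 14] -> pop 35, enqueue [42], visited so far: [28, 17, 35]
  queue [14, 42] -> pop 14, enqueue [none], visited so far: [28, 17, 35, 14]
  queue [42] -> pop 42, enqueue [38], visited so far: [28, 17, 35, 14, 42]
  queue [38] -> pop 38, enqueue [40], visited so far: [28, 17, 35, 14, 42, 38]
  queue [40] -> pop 40, enqueue [none], visited so far: [28, 17, 35, 14, 42, 38, 40]
Result: [28, 17, 35, 14, 42, 38, 40]


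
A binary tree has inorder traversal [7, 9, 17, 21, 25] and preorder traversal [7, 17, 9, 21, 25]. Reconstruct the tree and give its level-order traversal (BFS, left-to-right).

Inorder:  [7, 9, 17, 21, 25]
Preorder: [7, 17, 9, 21, 25]
Algorithm: preorder visits root first, so consume preorder in order;
for each root, split the current inorder slice at that value into
left-subtree inorder and right-subtree inorder, then recurse.
Recursive splits:
  root=7; inorder splits into left=[], right=[9, 17, 21, 25]
  root=17; inorder splits into left=[9], right=[21, 25]
  root=9; inorder splits into left=[], right=[]
  root=21; inorder splits into left=[], right=[25]
  root=25; inorder splits into left=[], right=[]
Reconstructed level-order: [7, 17, 9, 21, 25]


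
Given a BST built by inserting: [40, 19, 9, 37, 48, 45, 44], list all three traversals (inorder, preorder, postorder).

Tree insertion order: [40, 19, 9, 37, 48, 45, 44]
Tree (level-order array): [40, 19, 48, 9, 37, 45, None, None, None, None, None, 44]
Inorder (L, root, R): [9, 19, 37, 40, 44, 45, 48]
Preorder (root, L, R): [40, 19, 9, 37, 48, 45, 44]
Postorder (L, R, root): [9, 37, 19, 44, 45, 48, 40]


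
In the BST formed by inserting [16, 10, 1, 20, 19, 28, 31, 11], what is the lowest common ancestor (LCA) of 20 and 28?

Tree insertion order: [16, 10, 1, 20, 19, 28, 31, 11]
Tree (level-order array): [16, 10, 20, 1, 11, 19, 28, None, None, None, None, None, None, None, 31]
In a BST, the LCA of p=20, q=28 is the first node v on the
root-to-leaf path with p <= v <= q (go left if both < v, right if both > v).
Walk from root:
  at 16: both 20 and 28 > 16, go right
  at 20: 20 <= 20 <= 28, this is the LCA
LCA = 20


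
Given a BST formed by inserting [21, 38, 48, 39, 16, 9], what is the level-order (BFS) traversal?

Tree insertion order: [21, 38, 48, 39, 16, 9]
Tree (level-order array): [21, 16, 38, 9, None, None, 48, None, None, 39]
BFS from the root, enqueuing left then right child of each popped node:
  queue [21] -> pop 21, enqueue [16, 38], visited so far: [21]
  queue [16, 38] -> pop 16, enqueue [9], visited so far: [21, 16]
  queue [38, 9] -> pop 38, enqueue [48], visited so far: [21, 16, 38]
  queue [9, 48] -> pop 9, enqueue [none], visited so far: [21, 16, 38, 9]
  queue [48] -> pop 48, enqueue [39], visited so far: [21, 16, 38, 9, 48]
  queue [39] -> pop 39, enqueue [none], visited so far: [21, 16, 38, 9, 48, 39]
Result: [21, 16, 38, 9, 48, 39]


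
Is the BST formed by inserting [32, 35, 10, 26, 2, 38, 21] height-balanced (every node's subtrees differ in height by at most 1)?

Tree (level-order array): [32, 10, 35, 2, 26, None, 38, None, None, 21]
Definition: a tree is height-balanced if, at every node, |h(left) - h(right)| <= 1 (empty subtree has height -1).
Bottom-up per-node check:
  node 2: h_left=-1, h_right=-1, diff=0 [OK], height=0
  node 21: h_left=-1, h_right=-1, diff=0 [OK], height=0
  node 26: h_left=0, h_right=-1, diff=1 [OK], height=1
  node 10: h_left=0, h_right=1, diff=1 [OK], height=2
  node 38: h_left=-1, h_right=-1, diff=0 [OK], height=0
  node 35: h_left=-1, h_right=0, diff=1 [OK], height=1
  node 32: h_left=2, h_right=1, diff=1 [OK], height=3
All nodes satisfy the balance condition.
Result: Balanced


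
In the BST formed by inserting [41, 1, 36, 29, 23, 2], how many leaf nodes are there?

Tree built from: [41, 1, 36, 29, 23, 2]
Tree (level-order array): [41, 1, None, None, 36, 29, None, 23, None, 2]
Rule: A leaf has 0 children.
Per-node child counts:
  node 41: 1 child(ren)
  node 1: 1 child(ren)
  node 36: 1 child(ren)
  node 29: 1 child(ren)
  node 23: 1 child(ren)
  node 2: 0 child(ren)
Matching nodes: [2]
Count of leaf nodes: 1


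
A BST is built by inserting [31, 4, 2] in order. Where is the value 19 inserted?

Starting tree (level order): [31, 4, None, 2]
Insertion path: 31 -> 4
Result: insert 19 as right child of 4
Final tree (level order): [31, 4, None, 2, 19]


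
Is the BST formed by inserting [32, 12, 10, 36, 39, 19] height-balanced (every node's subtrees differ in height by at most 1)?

Tree (level-order array): [32, 12, 36, 10, 19, None, 39]
Definition: a tree is height-balanced if, at every node, |h(left) - h(right)| <= 1 (empty subtree has height -1).
Bottom-up per-node check:
  node 10: h_left=-1, h_right=-1, diff=0 [OK], height=0
  node 19: h_left=-1, h_right=-1, diff=0 [OK], height=0
  node 12: h_left=0, h_right=0, diff=0 [OK], height=1
  node 39: h_left=-1, h_right=-1, diff=0 [OK], height=0
  node 36: h_left=-1, h_right=0, diff=1 [OK], height=1
  node 32: h_left=1, h_right=1, diff=0 [OK], height=2
All nodes satisfy the balance condition.
Result: Balanced


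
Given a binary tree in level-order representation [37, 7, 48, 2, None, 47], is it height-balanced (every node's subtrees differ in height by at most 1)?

Tree (level-order array): [37, 7, 48, 2, None, 47]
Definition: a tree is height-balanced if, at every node, |h(left) - h(right)| <= 1 (empty subtree has height -1).
Bottom-up per-node check:
  node 2: h_left=-1, h_right=-1, diff=0 [OK], height=0
  node 7: h_left=0, h_right=-1, diff=1 [OK], height=1
  node 47: h_left=-1, h_right=-1, diff=0 [OK], height=0
  node 48: h_left=0, h_right=-1, diff=1 [OK], height=1
  node 37: h_left=1, h_right=1, diff=0 [OK], height=2
All nodes satisfy the balance condition.
Result: Balanced


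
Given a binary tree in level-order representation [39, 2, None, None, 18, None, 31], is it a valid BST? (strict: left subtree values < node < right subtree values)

Level-order array: [39, 2, None, None, 18, None, 31]
Validate using subtree bounds (lo, hi): at each node, require lo < value < hi,
then recurse left with hi=value and right with lo=value.
Preorder trace (stopping at first violation):
  at node 39 with bounds (-inf, +inf): OK
  at node 2 with bounds (-inf, 39): OK
  at node 18 with bounds (2, 39): OK
  at node 31 with bounds (18, 39): OK
No violation found at any node.
Result: Valid BST
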